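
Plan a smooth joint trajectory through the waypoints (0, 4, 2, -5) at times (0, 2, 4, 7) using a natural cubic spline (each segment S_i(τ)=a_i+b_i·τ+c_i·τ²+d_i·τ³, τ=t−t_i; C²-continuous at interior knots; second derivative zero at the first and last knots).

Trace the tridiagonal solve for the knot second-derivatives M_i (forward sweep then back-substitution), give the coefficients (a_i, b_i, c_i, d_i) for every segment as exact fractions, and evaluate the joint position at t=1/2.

Δ: Δ0=2, Δ1=-1, Δ2=-7/3
row 1: diag=8, rhs=-18; c'=1/4, d'=-9/4
row 2: denom=10−2·1/4=19/2; d'=(-8−2·-9/4)/(19/2)=-7/19
back: M2=-7/19
back: M1=-9/4−1/4·-7/19=-41/19
M: M0=0, M1=-41/19, M2=-7/19, M3=0
seg 0: a=0, c=M0/2=0, d=(M1−M0)/(6·2)=-41/228, b=Δ0−h0·(2M0+M1)/6=155/57
seg 1: a=4, c=M1/2=-41/38, d=(M2−M1)/(6·2)=17/114, b=Δ1−h1·(2M1+M2)/6=32/57
seg 2: a=2, c=M2/2=-7/38, d=(M3−M2)/(6·3)=7/342, b=Δ2−h2·(2M2+M3)/6=-112/57
t_q=1/2 → seg 0, τ=1/2; S=0+155/57·τ+0·τ²+-41/228·τ³=813/608

  seg 0: a=0 b=155/57 c=0 d=-41/228
  seg 1: a=4 b=32/57 c=-41/38 d=17/114
  seg 2: a=2 b=-112/57 c=-7/38 d=7/342
S(1/2) = 813/608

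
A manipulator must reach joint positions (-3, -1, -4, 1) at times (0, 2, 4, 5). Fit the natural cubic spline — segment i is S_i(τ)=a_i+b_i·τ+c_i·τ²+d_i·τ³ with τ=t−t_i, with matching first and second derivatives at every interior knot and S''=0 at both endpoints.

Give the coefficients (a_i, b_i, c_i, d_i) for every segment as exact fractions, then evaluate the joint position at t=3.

  seg 0: a=-3 b=25/11 c=0 d=-7/22
  seg 1: a=-1 b=-17/11 c=-21/11 d=85/88
  seg 2: a=-4 b=53/22 c=171/44 d=-57/44
S(3) = -307/88

Δ: Δ0=1, Δ1=-3/2, Δ2=5
row 1: diag=8, rhs=-15; c'=1/4, d'=-15/8
row 2: denom=6−2·1/4=11/2; d'=(39−2·-15/8)/(11/2)=171/22
back: M2=171/22
back: M1=-15/8−1/4·171/22=-42/11
M: M0=0, M1=-42/11, M2=171/22, M3=0
seg 0: a=-3, c=M0/2=0, d=(M1−M0)/(6·2)=-7/22, b=Δ0−h0·(2M0+M1)/6=25/11
seg 1: a=-1, c=M1/2=-21/11, d=(M2−M1)/(6·2)=85/88, b=Δ1−h1·(2M1+M2)/6=-17/11
seg 2: a=-4, c=M2/2=171/44, d=(M3−M2)/(6·1)=-57/44, b=Δ2−h2·(2M2+M3)/6=53/22
t_q=3 → seg 1, τ=1; S=-1+-17/11·τ+-21/11·τ²+85/88·τ³=-307/88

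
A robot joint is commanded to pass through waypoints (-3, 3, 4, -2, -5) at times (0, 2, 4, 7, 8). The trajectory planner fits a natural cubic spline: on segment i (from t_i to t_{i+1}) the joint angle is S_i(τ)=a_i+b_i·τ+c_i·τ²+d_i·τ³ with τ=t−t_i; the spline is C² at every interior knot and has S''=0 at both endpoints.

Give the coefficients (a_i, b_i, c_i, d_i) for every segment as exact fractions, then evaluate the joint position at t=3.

  seg 0: a=-3 b=1895/536 c=0 d=-287/2144
  seg 1: a=3 b=517/268 c=-861/1072 d=95/2144
  seg 2: a=4 b=-403/536 c=-36/67 d=65/1608
  seg 3: a=-2 b=-773/268 c=-93/536 d=31/536
S(3) = 8941/2144

Δ: Δ0=3, Δ1=1/2, Δ2=-2, Δ3=-3
row 1: diag=8, rhs=-15; c'=1/4, d'=-15/8
row 2: denom=10−2·1/4=19/2; d'=(-15−2·-15/8)/(19/2)=-45/38
row 3: denom=8−3·6/19=134/19; d'=(-6−3·-45/38)/(134/19)=-93/268
back: M3=-93/268
back: M2=-45/38−6/19·-93/268=-72/67
back: M1=-15/8−1/4·-72/67=-861/536
M: M0=0, M1=-861/536, M2=-72/67, M3=-93/268, M4=0
seg 0: a=-3, c=M0/2=0, d=(M1−M0)/(6·2)=-287/2144, b=Δ0−h0·(2M0+M1)/6=1895/536
seg 1: a=3, c=M1/2=-861/1072, d=(M2−M1)/(6·2)=95/2144, b=Δ1−h1·(2M1+M2)/6=517/268
seg 2: a=4, c=M2/2=-36/67, d=(M3−M2)/(6·3)=65/1608, b=Δ2−h2·(2M2+M3)/6=-403/536
seg 3: a=-2, c=M3/2=-93/536, d=(M4−M3)/(6·1)=31/536, b=Δ3−h3·(2M3+M4)/6=-773/268
t_q=3 → seg 1, τ=1; S=3+517/268·τ+-861/1072·τ²+95/2144·τ³=8941/2144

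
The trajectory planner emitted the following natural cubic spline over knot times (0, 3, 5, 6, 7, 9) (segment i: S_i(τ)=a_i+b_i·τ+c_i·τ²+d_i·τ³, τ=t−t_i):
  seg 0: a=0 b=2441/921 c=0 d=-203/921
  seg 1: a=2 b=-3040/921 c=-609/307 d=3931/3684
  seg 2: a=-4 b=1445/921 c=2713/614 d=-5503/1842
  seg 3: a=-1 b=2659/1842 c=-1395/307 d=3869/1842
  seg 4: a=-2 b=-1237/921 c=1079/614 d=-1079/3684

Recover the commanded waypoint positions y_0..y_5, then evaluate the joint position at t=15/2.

y_0 = S_0(0) = a_0 = 0
y_1 = S_1(0) = a_1 = 2
y_2 = S_2(0) = a_2 = -4
y_3 = S_3(0) = a_3 = -1
y_4 = S_4(0) = a_4 = -2
y_5 = S_4(2) = 0
t_q=15/2 is in segment 4 (τ=1/2); S_4(τ)=-22289/9824

y_0=0 y_1=2 y_2=-4 y_3=-1 y_4=-2 y_5=0
S(15/2) = -22289/9824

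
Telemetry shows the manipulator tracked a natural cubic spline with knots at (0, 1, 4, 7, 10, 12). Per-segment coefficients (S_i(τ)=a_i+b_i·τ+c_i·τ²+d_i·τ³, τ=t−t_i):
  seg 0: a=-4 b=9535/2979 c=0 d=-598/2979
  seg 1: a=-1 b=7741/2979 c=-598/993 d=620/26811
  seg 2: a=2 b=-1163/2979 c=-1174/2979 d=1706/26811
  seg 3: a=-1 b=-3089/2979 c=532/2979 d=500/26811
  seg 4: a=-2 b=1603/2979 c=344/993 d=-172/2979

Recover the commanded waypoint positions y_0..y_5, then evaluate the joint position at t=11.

y_0=-4 y_1=-1 y_2=2 y_3=-1 y_4=-2 y_5=0
S(11) = -1165/993

y_0 = S_0(0) = a_0 = -4
y_1 = S_1(0) = a_1 = -1
y_2 = S_2(0) = a_2 = 2
y_3 = S_3(0) = a_3 = -1
y_4 = S_4(0) = a_4 = -2
y_5 = S_4(2) = 0
t_q=11 is in segment 4 (τ=1); S_4(τ)=-1165/993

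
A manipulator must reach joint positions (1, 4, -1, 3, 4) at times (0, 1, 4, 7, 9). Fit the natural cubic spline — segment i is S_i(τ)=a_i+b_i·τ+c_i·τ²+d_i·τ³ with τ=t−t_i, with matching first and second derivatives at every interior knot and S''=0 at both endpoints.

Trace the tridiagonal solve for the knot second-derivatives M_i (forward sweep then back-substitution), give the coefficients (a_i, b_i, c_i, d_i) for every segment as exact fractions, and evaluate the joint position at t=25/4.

Δ: Δ0=3, Δ1=-5/3, Δ2=4/3, Δ3=1/2
row 1: diag=8, rhs=-28; c'=3/8, d'=-7/2
row 2: denom=12−3·3/8=87/8; d'=(18−3·-7/2)/(87/8)=76/29
row 3: denom=10−3·8/29=266/29; d'=(-5−3·76/29)/(266/29)=-373/266
back: M3=-373/266
back: M2=76/29−8/29·-373/266=400/133
back: M1=-7/2−3/8·400/133=-1231/266
M: M0=0, M1=-1231/266, M2=400/133, M3=-373/266, M4=0
seg 0: a=1, c=M0/2=0, d=(M1−M0)/(6·1)=-1231/1596, b=Δ0−h0·(2M0+M1)/6=6019/1596
seg 1: a=4, c=M1/2=-1231/532, d=(M2−M1)/(6·3)=677/1596, b=Δ1−h1·(2M1+M2)/6=1163/798
seg 2: a=-1, c=M2/2=200/133, d=(M3−M2)/(6·3)=-391/1596, b=Δ2−h2·(2M2+M3)/6=-1553/1596
seg 3: a=3, c=M3/2=-373/532, d=(M4−M3)/(6·2)=373/3192, b=Δ3−h3·(2M3+M4)/6=1145/798
t_q=25/4 → seg 2, τ=9/4; S=-1+-1553/1596·τ+200/133·τ²+-391/1596·τ³=55595/34048

  seg 0: a=1 b=6019/1596 c=0 d=-1231/1596
  seg 1: a=4 b=1163/798 c=-1231/532 d=677/1596
  seg 2: a=-1 b=-1553/1596 c=200/133 d=-391/1596
  seg 3: a=3 b=1145/798 c=-373/532 d=373/3192
S(25/4) = 55595/34048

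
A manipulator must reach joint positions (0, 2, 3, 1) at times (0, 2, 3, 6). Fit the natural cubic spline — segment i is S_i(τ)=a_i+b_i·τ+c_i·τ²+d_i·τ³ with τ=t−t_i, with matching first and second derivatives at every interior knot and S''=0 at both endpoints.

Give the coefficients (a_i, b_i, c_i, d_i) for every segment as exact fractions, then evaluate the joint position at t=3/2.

  seg 0: a=0 b=131/141 c=0 d=5/282
  seg 1: a=2 b=161/141 c=5/47 d=-35/141
  seg 2: a=3 b=86/141 c=-30/47 d=10/141
S(3/2) = 1093/752

Δ: Δ0=1, Δ1=1, Δ2=-2/3
row 1: diag=6, rhs=0; c'=1/6, d'=0
row 2: denom=8−1·1/6=47/6; d'=(-10−1·0)/(47/6)=-60/47
back: M2=-60/47
back: M1=0−1/6·-60/47=10/47
M: M0=0, M1=10/47, M2=-60/47, M3=0
seg 0: a=0, c=M0/2=0, d=(M1−M0)/(6·2)=5/282, b=Δ0−h0·(2M0+M1)/6=131/141
seg 1: a=2, c=M1/2=5/47, d=(M2−M1)/(6·1)=-35/141, b=Δ1−h1·(2M1+M2)/6=161/141
seg 2: a=3, c=M2/2=-30/47, d=(M3−M2)/(6·3)=10/141, b=Δ2−h2·(2M2+M3)/6=86/141
t_q=3/2 → seg 0, τ=3/2; S=0+131/141·τ+0·τ²+5/282·τ³=1093/752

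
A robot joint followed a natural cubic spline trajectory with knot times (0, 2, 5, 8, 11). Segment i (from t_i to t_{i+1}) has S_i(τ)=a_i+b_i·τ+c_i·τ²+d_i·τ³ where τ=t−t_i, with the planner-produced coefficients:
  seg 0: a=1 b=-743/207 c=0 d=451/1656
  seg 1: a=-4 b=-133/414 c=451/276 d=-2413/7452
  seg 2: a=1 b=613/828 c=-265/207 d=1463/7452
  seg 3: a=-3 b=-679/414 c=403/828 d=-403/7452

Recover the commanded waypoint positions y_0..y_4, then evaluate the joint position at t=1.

y_0=1 y_1=-4 y_2=1 y_3=-3 y_4=-5
S(1) = -1279/552

y_0 = S_0(0) = a_0 = 1
y_1 = S_1(0) = a_1 = -4
y_2 = S_2(0) = a_2 = 1
y_3 = S_3(0) = a_3 = -3
y_4 = S_3(3) = -5
t_q=1 is in segment 0 (τ=1); S_0(τ)=-1279/552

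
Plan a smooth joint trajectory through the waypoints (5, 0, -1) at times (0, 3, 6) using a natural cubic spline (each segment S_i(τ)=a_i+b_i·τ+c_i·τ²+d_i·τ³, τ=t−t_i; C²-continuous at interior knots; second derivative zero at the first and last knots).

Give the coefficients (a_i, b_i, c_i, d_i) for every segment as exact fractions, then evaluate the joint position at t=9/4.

  seg 0: a=5 b=-2 c=0 d=1/27
  seg 1: a=0 b=-1 c=1/3 d=-1/27
S(9/4) = 59/64

Δ: Δ0=-5/3, Δ1=-1/3
row 1: diag=12, rhs=8; c'=1/4, d'=2/3
back: M1=2/3
M: M0=0, M1=2/3, M2=0
seg 0: a=5, c=M0/2=0, d=(M1−M0)/(6·3)=1/27, b=Δ0−h0·(2M0+M1)/6=-2
seg 1: a=0, c=M1/2=1/3, d=(M2−M1)/(6·3)=-1/27, b=Δ1−h1·(2M1+M2)/6=-1
t_q=9/4 → seg 0, τ=9/4; S=5+-2·τ+0·τ²+1/27·τ³=59/64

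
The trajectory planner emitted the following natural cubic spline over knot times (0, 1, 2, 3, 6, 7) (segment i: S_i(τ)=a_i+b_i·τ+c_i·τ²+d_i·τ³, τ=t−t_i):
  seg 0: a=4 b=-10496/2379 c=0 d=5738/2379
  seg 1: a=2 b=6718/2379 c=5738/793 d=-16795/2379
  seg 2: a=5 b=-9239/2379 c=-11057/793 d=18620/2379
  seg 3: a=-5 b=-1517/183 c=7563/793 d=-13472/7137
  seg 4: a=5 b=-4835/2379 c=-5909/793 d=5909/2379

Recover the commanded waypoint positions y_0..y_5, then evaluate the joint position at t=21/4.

y_0=4 y_1=2 y_2=5 y_3=-5 y_4=5 y_5=-2
S(21/4) = 39703/12688

y_0 = S_0(0) = a_0 = 4
y_1 = S_1(0) = a_1 = 2
y_2 = S_2(0) = a_2 = 5
y_3 = S_3(0) = a_3 = -5
y_4 = S_4(0) = a_4 = 5
y_5 = S_4(1) = -2
t_q=21/4 is in segment 3 (τ=9/4); S_3(τ)=39703/12688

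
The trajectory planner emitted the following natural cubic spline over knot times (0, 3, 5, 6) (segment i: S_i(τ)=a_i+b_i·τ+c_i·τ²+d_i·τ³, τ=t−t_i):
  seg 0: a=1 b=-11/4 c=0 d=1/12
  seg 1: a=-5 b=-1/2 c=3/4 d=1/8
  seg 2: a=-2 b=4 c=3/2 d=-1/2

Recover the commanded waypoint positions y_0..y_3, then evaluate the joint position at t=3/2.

y_0 = S_0(0) = a_0 = 1
y_1 = S_1(0) = a_1 = -5
y_2 = S_2(0) = a_2 = -2
y_3 = S_2(1) = 3
t_q=3/2 is in segment 0 (τ=3/2); S_0(τ)=-91/32

y_0=1 y_1=-5 y_2=-2 y_3=3
S(3/2) = -91/32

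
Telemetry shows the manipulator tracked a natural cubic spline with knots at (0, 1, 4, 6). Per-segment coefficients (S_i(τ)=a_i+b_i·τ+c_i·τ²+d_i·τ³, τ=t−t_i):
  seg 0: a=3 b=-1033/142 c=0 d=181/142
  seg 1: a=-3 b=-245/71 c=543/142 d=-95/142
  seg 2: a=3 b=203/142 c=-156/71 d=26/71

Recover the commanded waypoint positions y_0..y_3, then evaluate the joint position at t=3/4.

y_0 = S_0(0) = a_0 = 3
y_1 = S_1(0) = a_1 = -3
y_2 = S_2(0) = a_2 = 3
y_3 = S_2(2) = 0
t_q=3/4 is in segment 0 (τ=3/4); S_0(τ)=-17433/9088

y_0=3 y_1=-3 y_2=3 y_3=0
S(3/4) = -17433/9088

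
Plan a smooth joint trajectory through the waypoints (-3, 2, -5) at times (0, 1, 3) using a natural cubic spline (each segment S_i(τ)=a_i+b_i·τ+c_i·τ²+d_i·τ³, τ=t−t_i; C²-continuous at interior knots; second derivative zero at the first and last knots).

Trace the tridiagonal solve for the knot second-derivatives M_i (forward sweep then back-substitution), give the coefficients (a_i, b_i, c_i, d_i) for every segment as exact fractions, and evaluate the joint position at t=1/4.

  seg 0: a=-3 b=77/12 c=0 d=-17/12
  seg 1: a=2 b=13/6 c=-17/4 d=17/24
S(1/4) = -363/256

Δ: Δ0=5, Δ1=-7/2
row 1: diag=6, rhs=-51; c'=1/3, d'=-17/2
back: M1=-17/2
M: M0=0, M1=-17/2, M2=0
seg 0: a=-3, c=M0/2=0, d=(M1−M0)/(6·1)=-17/12, b=Δ0−h0·(2M0+M1)/6=77/12
seg 1: a=2, c=M1/2=-17/4, d=(M2−M1)/(6·2)=17/24, b=Δ1−h1·(2M1+M2)/6=13/6
t_q=1/4 → seg 0, τ=1/4; S=-3+77/12·τ+0·τ²+-17/12·τ³=-363/256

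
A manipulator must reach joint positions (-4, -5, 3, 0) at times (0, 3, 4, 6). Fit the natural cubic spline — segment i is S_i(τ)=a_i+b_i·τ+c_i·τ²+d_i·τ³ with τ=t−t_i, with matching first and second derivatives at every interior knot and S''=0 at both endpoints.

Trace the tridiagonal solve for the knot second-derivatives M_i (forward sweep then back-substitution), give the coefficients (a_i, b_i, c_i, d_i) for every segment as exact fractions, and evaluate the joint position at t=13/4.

  seg 0: a=-4 b=-1165/282 c=0 d=119/282
  seg 1: a=-5 b=1024/141 c=357/94 d=-863/282
  seg 2: a=3 b=1601/282 c=-253/47 d=253/282
S(13/4) = -18017/6016

Δ: Δ0=-1/3, Δ1=8, Δ2=-3/2
row 1: diag=8, rhs=50; c'=1/8, d'=25/4
row 2: denom=6−1·1/8=47/8; d'=(-57−1·25/4)/(47/8)=-506/47
back: M2=-506/47
back: M1=25/4−1/8·-506/47=357/47
M: M0=0, M1=357/47, M2=-506/47, M3=0
seg 0: a=-4, c=M0/2=0, d=(M1−M0)/(6·3)=119/282, b=Δ0−h0·(2M0+M1)/6=-1165/282
seg 1: a=-5, c=M1/2=357/94, d=(M2−M1)/(6·1)=-863/282, b=Δ1−h1·(2M1+M2)/6=1024/141
seg 2: a=3, c=M2/2=-253/47, d=(M3−M2)/(6·2)=253/282, b=Δ2−h2·(2M2+M3)/6=1601/282
t_q=13/4 → seg 1, τ=1/4; S=-5+1024/141·τ+357/94·τ²+-863/282·τ³=-18017/6016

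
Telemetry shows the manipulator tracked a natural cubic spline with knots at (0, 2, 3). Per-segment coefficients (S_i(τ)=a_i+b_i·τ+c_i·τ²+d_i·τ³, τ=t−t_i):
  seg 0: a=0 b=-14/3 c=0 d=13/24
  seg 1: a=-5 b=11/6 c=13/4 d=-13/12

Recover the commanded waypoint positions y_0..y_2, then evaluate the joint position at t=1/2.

y_0=0 y_1=-5 y_2=-1
S(1/2) = -145/64

y_0 = S_0(0) = a_0 = 0
y_1 = S_1(0) = a_1 = -5
y_2 = S_1(1) = -1
t_q=1/2 is in segment 0 (τ=1/2); S_0(τ)=-145/64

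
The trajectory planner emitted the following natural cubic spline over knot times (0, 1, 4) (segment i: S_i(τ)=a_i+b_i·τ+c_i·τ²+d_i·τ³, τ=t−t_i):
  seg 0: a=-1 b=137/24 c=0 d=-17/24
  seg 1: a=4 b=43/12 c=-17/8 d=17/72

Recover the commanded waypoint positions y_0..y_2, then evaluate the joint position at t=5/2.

y_0=-1 y_1=4 y_2=2
S(5/2) = 345/64

y_0 = S_0(0) = a_0 = -1
y_1 = S_1(0) = a_1 = 4
y_2 = S_1(3) = 2
t_q=5/2 is in segment 1 (τ=3/2); S_1(τ)=345/64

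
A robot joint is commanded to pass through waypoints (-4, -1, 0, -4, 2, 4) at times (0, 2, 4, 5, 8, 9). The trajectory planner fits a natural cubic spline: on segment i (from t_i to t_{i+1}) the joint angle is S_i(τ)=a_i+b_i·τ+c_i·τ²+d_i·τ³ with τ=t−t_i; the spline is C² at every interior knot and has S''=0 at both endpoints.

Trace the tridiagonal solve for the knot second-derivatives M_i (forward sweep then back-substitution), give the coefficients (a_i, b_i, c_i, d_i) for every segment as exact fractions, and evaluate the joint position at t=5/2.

Δ: Δ0=3/2, Δ1=1/2, Δ2=-4, Δ3=2, Δ4=2
row 1: diag=8, rhs=-6; c'=1/4, d'=-3/4
row 2: denom=6−2·1/4=11/2; d'=(-27−2·-3/4)/(11/2)=-51/11
row 3: denom=8−1·2/11=86/11; d'=(36−1·-51/11)/(86/11)=447/86
row 4: denom=8−3·33/86=589/86; d'=(0−3·447/86)/(589/86)=-1341/589
back: M4=-1341/589
back: M3=447/86−33/86·-1341/589=3576/589
back: M2=-51/11−2/11·3576/589=-3381/589
back: M1=-3/4−1/4·-3381/589=807/1178
M: M0=0, M1=807/1178, M2=-3381/589, M3=3576/589, M4=-1341/589, M5=0
seg 0: a=-4, c=M0/2=0, d=(M1−M0)/(6·2)=269/4712, b=Δ0−h0·(2M0+M1)/6=749/589
seg 1: a=-1, c=M1/2=807/2356, d=(M2−M1)/(6·2)=-2523/4712, b=Δ1−h1·(2M1+M2)/6=2305/1178
seg 2: a=0, c=M2/2=-3381/1178, d=(M3−M2)/(6·1)=2319/1178, b=Δ2−h2·(2M2+M3)/6=-1825/589
seg 3: a=-4, c=M3/2=1788/589, d=(M4−M3)/(6·3)=-1639/3534, b=Δ3−h3·(2M3+M4)/6=-3455/1178
seg 4: a=2, c=M4/2=-1341/1178, d=(M5−M4)/(6·1)=447/1178, b=Δ4−h4·(2M4+M5)/6=1625/589
t_q=5/2 → seg 1, τ=1/2; S=-1+2305/1178·τ+807/2356·τ²+-2523/4712·τ³=-111/37696

  seg 0: a=-4 b=749/589 c=0 d=269/4712
  seg 1: a=-1 b=2305/1178 c=807/2356 d=-2523/4712
  seg 2: a=0 b=-1825/589 c=-3381/1178 d=2319/1178
  seg 3: a=-4 b=-3455/1178 c=1788/589 d=-1639/3534
  seg 4: a=2 b=1625/589 c=-1341/1178 d=447/1178
S(5/2) = -111/37696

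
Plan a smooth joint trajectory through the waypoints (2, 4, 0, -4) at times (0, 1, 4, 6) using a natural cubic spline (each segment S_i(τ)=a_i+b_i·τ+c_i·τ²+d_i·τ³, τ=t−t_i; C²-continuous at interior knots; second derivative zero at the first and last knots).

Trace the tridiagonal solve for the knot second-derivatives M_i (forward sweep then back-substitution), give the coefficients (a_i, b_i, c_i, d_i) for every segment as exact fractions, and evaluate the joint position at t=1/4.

  seg 0: a=2 b=520/213 c=0 d=-94/213
  seg 1: a=4 b=238/213 c=-94/71 d=12/71
  seg 2: a=0 b=-482/213 c=14/71 d=-7/213
S(1/4) = 5915/2272

Δ: Δ0=2, Δ1=-4/3, Δ2=-2
row 1: diag=8, rhs=-20; c'=3/8, d'=-5/2
row 2: denom=10−3·3/8=71/8; d'=(-4−3·-5/2)/(71/8)=28/71
back: M2=28/71
back: M1=-5/2−3/8·28/71=-188/71
M: M0=0, M1=-188/71, M2=28/71, M3=0
seg 0: a=2, c=M0/2=0, d=(M1−M0)/(6·1)=-94/213, b=Δ0−h0·(2M0+M1)/6=520/213
seg 1: a=4, c=M1/2=-94/71, d=(M2−M1)/(6·3)=12/71, b=Δ1−h1·(2M1+M2)/6=238/213
seg 2: a=0, c=M2/2=14/71, d=(M3−M2)/(6·2)=-7/213, b=Δ2−h2·(2M2+M3)/6=-482/213
t_q=1/4 → seg 0, τ=1/4; S=2+520/213·τ+0·τ²+-94/213·τ³=5915/2272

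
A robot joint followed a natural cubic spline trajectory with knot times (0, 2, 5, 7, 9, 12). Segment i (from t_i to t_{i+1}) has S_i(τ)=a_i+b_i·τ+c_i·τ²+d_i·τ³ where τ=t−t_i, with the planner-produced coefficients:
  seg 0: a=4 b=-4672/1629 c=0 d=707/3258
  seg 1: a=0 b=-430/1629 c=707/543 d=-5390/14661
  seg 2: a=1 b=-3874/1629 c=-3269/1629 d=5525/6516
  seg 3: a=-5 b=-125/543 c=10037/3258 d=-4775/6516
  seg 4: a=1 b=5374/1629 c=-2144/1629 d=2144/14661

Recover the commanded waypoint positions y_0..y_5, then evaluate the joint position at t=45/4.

y_0=4 y_1=0 y_2=1 y_3=-5 y_4=1 y_5=3
S(45/4) = 620/181

y_0 = S_0(0) = a_0 = 4
y_1 = S_1(0) = a_1 = 0
y_2 = S_2(0) = a_2 = 1
y_3 = S_3(0) = a_3 = -5
y_4 = S_4(0) = a_4 = 1
y_5 = S_4(3) = 3
t_q=45/4 is in segment 4 (τ=9/4); S_4(τ)=620/181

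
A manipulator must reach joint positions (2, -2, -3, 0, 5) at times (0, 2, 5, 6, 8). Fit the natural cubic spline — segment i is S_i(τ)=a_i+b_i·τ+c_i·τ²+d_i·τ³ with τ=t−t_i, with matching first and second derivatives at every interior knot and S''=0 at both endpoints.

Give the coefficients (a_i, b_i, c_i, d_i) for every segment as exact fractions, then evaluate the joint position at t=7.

  seg 0: a=2 b=-2597/1248 c=0 d=101/4992
  seg 1: a=-2 b=-1147/624 c=101/832 d=73/576
  seg 2: a=-3 b=5771/2496 c=525/416 d=-1433/2496
  seg 3: a=0 b=1943/624 c=-383/832 d=383/4992
S(7) = 4543/1664

Δ: Δ0=-2, Δ1=-1/3, Δ2=3, Δ3=5/2
row 1: diag=10, rhs=10; c'=3/10, d'=1
row 2: denom=8−3·3/10=71/10; d'=(20−3·1)/(71/10)=170/71
row 3: denom=6−1·10/71=416/71; d'=(-3−1·170/71)/(416/71)=-383/416
back: M3=-383/416
back: M2=170/71−10/71·-383/416=525/208
back: M1=1−3/10·525/208=101/416
M: M0=0, M1=101/416, M2=525/208, M3=-383/416, M4=0
seg 0: a=2, c=M0/2=0, d=(M1−M0)/(6·2)=101/4992, b=Δ0−h0·(2M0+M1)/6=-2597/1248
seg 1: a=-2, c=M1/2=101/832, d=(M2−M1)/(6·3)=73/576, b=Δ1−h1·(2M1+M2)/6=-1147/624
seg 2: a=-3, c=M2/2=525/416, d=(M3−M2)/(6·1)=-1433/2496, b=Δ2−h2·(2M2+M3)/6=5771/2496
seg 3: a=0, c=M3/2=-383/832, d=(M4−M3)/(6·2)=383/4992, b=Δ3−h3·(2M3+M4)/6=1943/624
t_q=7 → seg 3, τ=1; S=0+1943/624·τ+-383/832·τ²+383/4992·τ³=4543/1664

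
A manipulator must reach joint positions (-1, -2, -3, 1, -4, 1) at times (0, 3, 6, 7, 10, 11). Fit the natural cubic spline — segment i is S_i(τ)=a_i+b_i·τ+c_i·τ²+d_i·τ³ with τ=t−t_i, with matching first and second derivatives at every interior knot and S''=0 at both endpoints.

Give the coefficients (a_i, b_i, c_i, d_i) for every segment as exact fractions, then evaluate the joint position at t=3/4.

Δ: Δ0=-1/3, Δ1=-1/3, Δ2=4, Δ3=-5/3, Δ4=5
row 1: diag=12, rhs=0; c'=1/4, d'=0
row 2: denom=8−3·1/4=29/4; d'=(26−3·0)/(29/4)=104/29
row 3: denom=8−1·4/29=228/29; d'=(-34−1·104/29)/(228/29)=-545/114
row 4: denom=8−3·29/76=521/76; d'=(40−3·-545/114)/(521/76)=4130/521
back: M4=4130/521
back: M3=-545/114−29/76·4130/521=-12200/1563
back: M2=104/29−4/29·-12200/1563=7288/1563
back: M1=0−1/4·7288/1563=-1822/1563
M: M0=0, M1=-1822/1563, M2=7288/1563, M3=-12200/1563, M4=4130/521, M5=0
seg 0: a=-1, c=M0/2=0, d=(M1−M0)/(6·3)=-911/14067, b=Δ0−h0·(2M0+M1)/6=130/521
seg 1: a=-2, c=M1/2=-911/1563, d=(M2−M1)/(6·3)=4555/14067, b=Δ1−h1·(2M1+M2)/6=-781/521
seg 2: a=-3, c=M2/2=3644/1563, d=(M3−M2)/(6·1)=-3248/1563, b=Δ2−h2·(2M2+M3)/6=1952/521
seg 3: a=1, c=M3/2=-6100/1563, d=(M4−M3)/(6·3)=12295/14067, b=Δ3−h3·(2M3+M4)/6=3400/1563
seg 4: a=-4, c=M4/2=2065/521, d=(M5−M4)/(6·1)=-2065/1563, b=Δ4−h4·(2M4+M5)/6=3685/1563
t_q=3/4 → seg 0, τ=3/4; S=-1+130/521·τ+0·τ²+-911/14067·τ³=-28015/33344

  seg 0: a=-1 b=130/521 c=0 d=-911/14067
  seg 1: a=-2 b=-781/521 c=-911/1563 d=4555/14067
  seg 2: a=-3 b=1952/521 c=3644/1563 d=-3248/1563
  seg 3: a=1 b=3400/1563 c=-6100/1563 d=12295/14067
  seg 4: a=-4 b=3685/1563 c=2065/521 d=-2065/1563
S(3/4) = -28015/33344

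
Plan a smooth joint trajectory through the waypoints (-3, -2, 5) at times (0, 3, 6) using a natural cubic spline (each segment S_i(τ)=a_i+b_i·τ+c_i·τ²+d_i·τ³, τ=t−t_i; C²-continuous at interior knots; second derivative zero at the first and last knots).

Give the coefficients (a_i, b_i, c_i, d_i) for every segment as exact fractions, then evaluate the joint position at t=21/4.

  seg 0: a=-3 b=-1/6 c=0 d=1/18
  seg 1: a=-2 b=4/3 c=1/2 d=-1/18
S(21/4) = 371/128

Δ: Δ0=1/3, Δ1=7/3
row 1: diag=12, rhs=12; c'=1/4, d'=1
back: M1=1
M: M0=0, M1=1, M2=0
seg 0: a=-3, c=M0/2=0, d=(M1−M0)/(6·3)=1/18, b=Δ0−h0·(2M0+M1)/6=-1/6
seg 1: a=-2, c=M1/2=1/2, d=(M2−M1)/(6·3)=-1/18, b=Δ1−h1·(2M1+M2)/6=4/3
t_q=21/4 → seg 1, τ=9/4; S=-2+4/3·τ+1/2·τ²+-1/18·τ³=371/128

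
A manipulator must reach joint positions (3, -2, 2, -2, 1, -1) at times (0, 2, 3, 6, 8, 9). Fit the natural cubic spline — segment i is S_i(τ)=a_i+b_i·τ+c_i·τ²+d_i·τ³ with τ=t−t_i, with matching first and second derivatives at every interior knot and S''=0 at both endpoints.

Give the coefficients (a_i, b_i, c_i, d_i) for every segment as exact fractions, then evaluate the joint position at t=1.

  seg 0: a=3 b=-8725/1731 c=0 d=8795/13848
  seg 1: a=-2 b=8935/3462 c=8795/2308 d=-16559/6924
  seg 2: a=2 b=20963/6924 c=-1941/577 d=4409/6924
  seg 3: a=-2 b=127/3462 c=5463/2308 d=-11323/13848
  seg 4: a=1 b=-532/1731 c=-1465/577 d=1465/1731
S(1) = -6487/4616

Δ: Δ0=-5/2, Δ1=4, Δ2=-4/3, Δ3=3/2, Δ4=-2
row 1: diag=6, rhs=39; c'=1/6, d'=13/2
row 2: denom=8−1·1/6=47/6; d'=(-32−1·13/2)/(47/6)=-231/47
row 3: denom=10−3·18/47=416/47; d'=(17−3·-231/47)/(416/47)=373/104
row 4: denom=6−2·47/208=577/104; d'=(-21−2·373/104)/(577/104)=-2930/577
back: M4=-2930/577
back: M3=373/104−47/208·-2930/577=5463/1154
back: M2=-231/47−18/47·5463/1154=-3882/577
back: M1=13/2−1/6·-3882/577=8795/1154
M: M0=0, M1=8795/1154, M2=-3882/577, M3=5463/1154, M4=-2930/577, M5=0
seg 0: a=3, c=M0/2=0, d=(M1−M0)/(6·2)=8795/13848, b=Δ0−h0·(2M0+M1)/6=-8725/1731
seg 1: a=-2, c=M1/2=8795/2308, d=(M2−M1)/(6·1)=-16559/6924, b=Δ1−h1·(2M1+M2)/6=8935/3462
seg 2: a=2, c=M2/2=-1941/577, d=(M3−M2)/(6·3)=4409/6924, b=Δ2−h2·(2M2+M3)/6=20963/6924
seg 3: a=-2, c=M3/2=5463/2308, d=(M4−M3)/(6·2)=-11323/13848, b=Δ3−h3·(2M3+M4)/6=127/3462
seg 4: a=1, c=M4/2=-1465/577, d=(M5−M4)/(6·1)=1465/1731, b=Δ4−h4·(2M4+M5)/6=-532/1731
t_q=1 → seg 0, τ=1; S=3+-8725/1731·τ+0·τ²+8795/13848·τ³=-6487/4616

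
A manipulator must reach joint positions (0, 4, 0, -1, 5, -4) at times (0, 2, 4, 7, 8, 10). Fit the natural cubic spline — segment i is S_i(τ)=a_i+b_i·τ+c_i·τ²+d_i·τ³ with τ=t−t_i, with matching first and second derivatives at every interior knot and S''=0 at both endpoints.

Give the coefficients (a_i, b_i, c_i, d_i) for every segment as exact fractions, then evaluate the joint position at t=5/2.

  seg 0: a=0 b=14009/4710 c=0 d=-4589/18840
  seg 1: a=4 b=121/2355 c=-4589/3140 d=821/3768
  seg 2: a=0 b=-14977/4710 c=-121/785 d=1039/2826
  seg 3: a=-1 b=13711/2355 c=4953/1570 d=-14021/4710
  seg 4: a=5 b=15077/4710 c=-4534/785 d=2267/2355
S(5/2) = 185263/50240

Δ: Δ0=2, Δ1=-2, Δ2=-1/3, Δ3=6, Δ4=-9/2
row 1: diag=8, rhs=-24; c'=1/4, d'=-3
row 2: denom=10−2·1/4=19/2; d'=(10−2·-3)/(19/2)=32/19
row 3: denom=8−3·6/19=134/19; d'=(38−3·32/19)/(134/19)=313/67
row 4: denom=6−1·19/134=785/134; d'=(-63−1·313/67)/(785/134)=-9068/785
back: M4=-9068/785
back: M3=313/67−19/134·-9068/785=4953/785
back: M2=32/19−6/19·4953/785=-242/785
back: M1=-3−1/4·-242/785=-4589/1570
M: M0=0, M1=-4589/1570, M2=-242/785, M3=4953/785, M4=-9068/785, M5=0
seg 0: a=0, c=M0/2=0, d=(M1−M0)/(6·2)=-4589/18840, b=Δ0−h0·(2M0+M1)/6=14009/4710
seg 1: a=4, c=M1/2=-4589/3140, d=(M2−M1)/(6·2)=821/3768, b=Δ1−h1·(2M1+M2)/6=121/2355
seg 2: a=0, c=M2/2=-121/785, d=(M3−M2)/(6·3)=1039/2826, b=Δ2−h2·(2M2+M3)/6=-14977/4710
seg 3: a=-1, c=M3/2=4953/1570, d=(M4−M3)/(6·1)=-14021/4710, b=Δ3−h3·(2M3+M4)/6=13711/2355
seg 4: a=5, c=M4/2=-4534/785, d=(M5−M4)/(6·2)=2267/2355, b=Δ4−h4·(2M4+M5)/6=15077/4710
t_q=5/2 → seg 1, τ=1/2; S=4+121/2355·τ+-4589/3140·τ²+821/3768·τ³=185263/50240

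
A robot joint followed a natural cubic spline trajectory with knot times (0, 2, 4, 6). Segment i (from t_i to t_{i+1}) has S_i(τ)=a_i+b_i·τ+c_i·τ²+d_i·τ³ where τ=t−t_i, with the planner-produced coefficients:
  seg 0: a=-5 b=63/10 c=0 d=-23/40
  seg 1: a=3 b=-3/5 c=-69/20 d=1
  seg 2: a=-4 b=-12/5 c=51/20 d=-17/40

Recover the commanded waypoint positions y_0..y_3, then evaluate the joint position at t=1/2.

y_0=-5 y_1=3 y_2=-4 y_3=-2
S(1/2) = -123/64

y_0 = S_0(0) = a_0 = -5
y_1 = S_1(0) = a_1 = 3
y_2 = S_2(0) = a_2 = -4
y_3 = S_2(2) = -2
t_q=1/2 is in segment 0 (τ=1/2); S_0(τ)=-123/64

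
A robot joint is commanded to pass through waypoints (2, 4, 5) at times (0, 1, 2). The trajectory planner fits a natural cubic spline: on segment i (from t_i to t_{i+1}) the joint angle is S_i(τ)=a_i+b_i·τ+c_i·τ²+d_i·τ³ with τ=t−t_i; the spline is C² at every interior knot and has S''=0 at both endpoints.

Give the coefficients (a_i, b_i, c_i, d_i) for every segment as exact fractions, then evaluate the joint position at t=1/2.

Δ: Δ0=2, Δ1=1
row 1: diag=4, rhs=-6; c'=1/4, d'=-3/2
back: M1=-3/2
M: M0=0, M1=-3/2, M2=0
seg 0: a=2, c=M0/2=0, d=(M1−M0)/(6·1)=-1/4, b=Δ0−h0·(2M0+M1)/6=9/4
seg 1: a=4, c=M1/2=-3/4, d=(M2−M1)/(6·1)=1/4, b=Δ1−h1·(2M1+M2)/6=3/2
t_q=1/2 → seg 0, τ=1/2; S=2+9/4·τ+0·τ²+-1/4·τ³=99/32

  seg 0: a=2 b=9/4 c=0 d=-1/4
  seg 1: a=4 b=3/2 c=-3/4 d=1/4
S(1/2) = 99/32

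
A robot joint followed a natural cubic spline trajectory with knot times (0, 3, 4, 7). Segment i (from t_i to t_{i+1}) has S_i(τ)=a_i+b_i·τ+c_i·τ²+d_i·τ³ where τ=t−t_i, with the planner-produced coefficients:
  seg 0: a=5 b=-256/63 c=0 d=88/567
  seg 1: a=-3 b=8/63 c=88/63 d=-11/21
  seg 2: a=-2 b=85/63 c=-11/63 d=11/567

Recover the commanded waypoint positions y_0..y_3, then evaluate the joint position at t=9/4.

y_0=5 y_1=-3 y_2=-2 y_3=1
S(9/4) = -19/8

y_0 = S_0(0) = a_0 = 5
y_1 = S_1(0) = a_1 = -3
y_2 = S_2(0) = a_2 = -2
y_3 = S_2(3) = 1
t_q=9/4 is in segment 0 (τ=9/4); S_0(τ)=-19/8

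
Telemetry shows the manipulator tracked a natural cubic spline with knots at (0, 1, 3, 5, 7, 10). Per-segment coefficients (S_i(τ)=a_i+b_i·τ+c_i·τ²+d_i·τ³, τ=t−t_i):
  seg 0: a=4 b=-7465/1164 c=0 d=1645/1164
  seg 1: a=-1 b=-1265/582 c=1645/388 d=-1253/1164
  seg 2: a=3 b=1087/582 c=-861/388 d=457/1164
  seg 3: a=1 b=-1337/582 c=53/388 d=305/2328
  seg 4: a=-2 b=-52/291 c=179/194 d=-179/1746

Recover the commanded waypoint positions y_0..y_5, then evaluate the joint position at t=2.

y_0 = S_0(0) = a_0 = 4
y_1 = S_1(0) = a_1 = -1
y_2 = S_2(0) = a_2 = 3
y_3 = S_3(0) = a_3 = 1
y_4 = S_4(0) = a_4 = -2
y_5 = S_4(3) = 3
t_q=2 is in segment 1 (τ=1); S_1(τ)=-1/97

y_0=4 y_1=-1 y_2=3 y_3=1 y_4=-2 y_5=3
S(2) = -1/97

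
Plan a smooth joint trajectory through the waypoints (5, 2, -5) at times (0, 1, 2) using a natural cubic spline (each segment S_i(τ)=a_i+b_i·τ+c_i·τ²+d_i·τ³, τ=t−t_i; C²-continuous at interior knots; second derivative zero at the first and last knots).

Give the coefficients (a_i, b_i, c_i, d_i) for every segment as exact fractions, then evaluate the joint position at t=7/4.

Δ: Δ0=-3, Δ1=-7
row 1: diag=4, rhs=-24; c'=1/4, d'=-6
back: M1=-6
M: M0=0, M1=-6, M2=0
seg 0: a=5, c=M0/2=0, d=(M1−M0)/(6·1)=-1, b=Δ0−h0·(2M0+M1)/6=-2
seg 1: a=2, c=M1/2=-3, d=(M2−M1)/(6·1)=1, b=Δ1−h1·(2M1+M2)/6=-5
t_q=7/4 → seg 1, τ=3/4; S=2+-5·τ+-3·τ²+1·τ³=-193/64

  seg 0: a=5 b=-2 c=0 d=-1
  seg 1: a=2 b=-5 c=-3 d=1
S(7/4) = -193/64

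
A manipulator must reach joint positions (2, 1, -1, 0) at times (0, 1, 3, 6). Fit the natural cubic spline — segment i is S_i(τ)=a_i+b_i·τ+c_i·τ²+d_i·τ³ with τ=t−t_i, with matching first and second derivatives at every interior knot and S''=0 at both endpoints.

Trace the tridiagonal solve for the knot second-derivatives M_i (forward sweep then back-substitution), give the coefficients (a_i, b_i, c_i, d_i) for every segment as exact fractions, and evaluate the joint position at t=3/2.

Δ: Δ0=-1, Δ1=-1, Δ2=1/3
row 1: diag=6, rhs=0; c'=1/3, d'=0
row 2: denom=10−2·1/3=28/3; d'=(8−2·0)/(28/3)=6/7
back: M2=6/7
back: M1=0−1/3·6/7=-2/7
M: M0=0, M1=-2/7, M2=6/7, M3=0
seg 0: a=2, c=M0/2=0, d=(M1−M0)/(6·1)=-1/21, b=Δ0−h0·(2M0+M1)/6=-20/21
seg 1: a=1, c=M1/2=-1/7, d=(M2−M1)/(6·2)=2/21, b=Δ1−h1·(2M1+M2)/6=-23/21
seg 2: a=-1, c=M2/2=3/7, d=(M3−M2)/(6·3)=-1/21, b=Δ2−h2·(2M2+M3)/6=-11/21
t_q=3/2 → seg 1, τ=1/2; S=1+-23/21·τ+-1/7·τ²+2/21·τ³=3/7

  seg 0: a=2 b=-20/21 c=0 d=-1/21
  seg 1: a=1 b=-23/21 c=-1/7 d=2/21
  seg 2: a=-1 b=-11/21 c=3/7 d=-1/21
S(3/2) = 3/7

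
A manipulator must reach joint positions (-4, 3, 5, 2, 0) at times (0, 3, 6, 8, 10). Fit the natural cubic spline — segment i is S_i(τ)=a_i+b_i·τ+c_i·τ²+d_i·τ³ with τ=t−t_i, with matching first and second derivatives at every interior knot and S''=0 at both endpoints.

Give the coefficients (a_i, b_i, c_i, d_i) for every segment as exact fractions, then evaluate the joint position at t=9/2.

Δ: Δ0=7/3, Δ1=2/3, Δ2=-3/2, Δ3=-1
row 1: diag=12, rhs=-10; c'=1/4, d'=-5/6
row 2: denom=10−3·1/4=37/4; d'=(-13−3·-5/6)/(37/4)=-42/37
row 3: denom=8−2·8/37=280/37; d'=(3−2·-42/37)/(280/37)=39/56
back: M3=39/56
back: M2=-42/37−8/37·39/56=-9/7
back: M1=-5/6−1/4·-9/7=-43/84
M: M0=0, M1=-43/84, M2=-9/7, M3=39/56, M4=0
seg 0: a=-4, c=M0/2=0, d=(M1−M0)/(6·3)=-43/1512, b=Δ0−h0·(2M0+M1)/6=145/56
seg 1: a=3, c=M1/2=-43/168, d=(M2−M1)/(6·3)=-65/1512, b=Δ1−h1·(2M1+M2)/6=51/28
seg 2: a=5, c=M2/2=-9/14, d=(M3−M2)/(6·2)=37/224, b=Δ2−h2·(2M2+M3)/6=-7/8
seg 3: a=2, c=M3/2=39/112, d=(M4−M3)/(6·2)=-13/224, b=Δ3−h3·(2M3+M4)/6=-41/28
t_q=9/2 → seg 1, τ=3/2; S=3+51/28·τ+-43/168·τ²+-65/1512·τ³=2245/448

  seg 0: a=-4 b=145/56 c=0 d=-43/1512
  seg 1: a=3 b=51/28 c=-43/168 d=-65/1512
  seg 2: a=5 b=-7/8 c=-9/14 d=37/224
  seg 3: a=2 b=-41/28 c=39/112 d=-13/224
S(9/2) = 2245/448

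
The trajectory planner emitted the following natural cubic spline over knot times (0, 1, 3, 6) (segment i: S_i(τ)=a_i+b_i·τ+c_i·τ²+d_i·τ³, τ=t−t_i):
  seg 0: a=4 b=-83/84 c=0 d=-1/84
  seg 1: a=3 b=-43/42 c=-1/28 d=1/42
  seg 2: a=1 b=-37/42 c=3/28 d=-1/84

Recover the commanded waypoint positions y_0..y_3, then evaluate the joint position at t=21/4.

y_0 = S_0(0) = a_0 = 4
y_1 = S_1(0) = a_1 = 3
y_2 = S_2(0) = a_2 = 1
y_3 = S_2(3) = -1
t_q=21/4 is in segment 2 (τ=9/4); S_2(τ)=-1031/1792

y_0=4 y_1=3 y_2=1 y_3=-1
S(21/4) = -1031/1792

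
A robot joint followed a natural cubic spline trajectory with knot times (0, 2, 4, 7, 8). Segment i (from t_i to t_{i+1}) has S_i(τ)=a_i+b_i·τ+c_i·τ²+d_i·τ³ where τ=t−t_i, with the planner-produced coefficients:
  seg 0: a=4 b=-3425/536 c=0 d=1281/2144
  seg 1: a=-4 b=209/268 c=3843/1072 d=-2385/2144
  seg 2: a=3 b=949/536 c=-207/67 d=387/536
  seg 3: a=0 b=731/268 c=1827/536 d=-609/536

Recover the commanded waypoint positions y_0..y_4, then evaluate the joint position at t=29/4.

y_0=4 y_1=-4 y_2=3 y_3=0 y_4=5
S(29/4) = 30091/34304

y_0 = S_0(0) = a_0 = 4
y_1 = S_1(0) = a_1 = -4
y_2 = S_2(0) = a_2 = 3
y_3 = S_3(0) = a_3 = 0
y_4 = S_3(1) = 5
t_q=29/4 is in segment 3 (τ=1/4); S_3(τ)=30091/34304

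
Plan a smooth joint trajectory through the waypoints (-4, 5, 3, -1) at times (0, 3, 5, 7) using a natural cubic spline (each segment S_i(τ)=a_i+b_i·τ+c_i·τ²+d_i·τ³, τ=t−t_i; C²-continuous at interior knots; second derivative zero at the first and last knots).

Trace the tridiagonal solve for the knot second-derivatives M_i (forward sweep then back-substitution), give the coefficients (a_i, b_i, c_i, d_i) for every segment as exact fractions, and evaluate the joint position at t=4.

Δ: Δ0=3, Δ1=-1, Δ2=-2
row 1: diag=10, rhs=-24; c'=1/5, d'=-12/5
row 2: denom=8−2·1/5=38/5; d'=(-6−2·-12/5)/(38/5)=-3/19
back: M2=-3/19
back: M1=-12/5−1/5·-3/19=-45/19
M: M0=0, M1=-45/19, M2=-3/19, M3=0
seg 0: a=-4, c=M0/2=0, d=(M1−M0)/(6·3)=-5/38, b=Δ0−h0·(2M0+M1)/6=159/38
seg 1: a=5, c=M1/2=-45/38, d=(M2−M1)/(6·2)=7/38, b=Δ1−h1·(2M1+M2)/6=12/19
seg 2: a=3, c=M2/2=-3/38, d=(M3−M2)/(6·2)=1/76, b=Δ2−h2·(2M2+M3)/6=-36/19
t_q=4 → seg 1, τ=1; S=5+12/19·τ+-45/38·τ²+7/38·τ³=88/19

  seg 0: a=-4 b=159/38 c=0 d=-5/38
  seg 1: a=5 b=12/19 c=-45/38 d=7/38
  seg 2: a=3 b=-36/19 c=-3/38 d=1/76
S(4) = 88/19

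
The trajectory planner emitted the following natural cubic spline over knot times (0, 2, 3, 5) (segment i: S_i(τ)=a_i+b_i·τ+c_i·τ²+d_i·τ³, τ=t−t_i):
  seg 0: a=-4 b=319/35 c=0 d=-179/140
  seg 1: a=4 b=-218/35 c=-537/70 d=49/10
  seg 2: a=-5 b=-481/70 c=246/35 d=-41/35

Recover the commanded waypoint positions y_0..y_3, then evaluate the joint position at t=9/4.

y_0=-4 y_1=4 y_2=-5 y_3=0
S(9/4) = 9139/4480

y_0 = S_0(0) = a_0 = -4
y_1 = S_1(0) = a_1 = 4
y_2 = S_2(0) = a_2 = -5
y_3 = S_2(2) = 0
t_q=9/4 is in segment 1 (τ=1/4); S_1(τ)=9139/4480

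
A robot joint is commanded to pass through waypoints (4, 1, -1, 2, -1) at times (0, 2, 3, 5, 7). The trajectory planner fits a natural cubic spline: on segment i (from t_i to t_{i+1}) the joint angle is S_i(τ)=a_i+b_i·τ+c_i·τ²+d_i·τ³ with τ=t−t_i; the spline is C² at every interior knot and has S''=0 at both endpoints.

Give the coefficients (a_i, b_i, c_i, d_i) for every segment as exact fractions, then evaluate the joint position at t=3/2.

  seg 0: a=4 b=-17/16 c=0 d=-7/64
  seg 1: a=1 b=-19/8 c=-21/32 d=33/32
  seg 2: a=-1 b=-19/32 c=39/16 d=-89/128
  seg 3: a=2 b=13/16 c=-111/64 d=37/128
S(3/2) = 1043/512

Δ: Δ0=-3/2, Δ1=-2, Δ2=3/2, Δ3=-3/2
row 1: diag=6, rhs=-3; c'=1/6, d'=-1/2
row 2: denom=6−1·1/6=35/6; d'=(21−1·-1/2)/(35/6)=129/35
row 3: denom=8−2·12/35=256/35; d'=(-18−2·129/35)/(256/35)=-111/32
back: M3=-111/32
back: M2=129/35−12/35·-111/32=39/8
back: M1=-1/2−1/6·39/8=-21/16
M: M0=0, M1=-21/16, M2=39/8, M3=-111/32, M4=0
seg 0: a=4, c=M0/2=0, d=(M1−M0)/(6·2)=-7/64, b=Δ0−h0·(2M0+M1)/6=-17/16
seg 1: a=1, c=M1/2=-21/32, d=(M2−M1)/(6·1)=33/32, b=Δ1−h1·(2M1+M2)/6=-19/8
seg 2: a=-1, c=M2/2=39/16, d=(M3−M2)/(6·2)=-89/128, b=Δ2−h2·(2M2+M3)/6=-19/32
seg 3: a=2, c=M3/2=-111/64, d=(M4−M3)/(6·2)=37/128, b=Δ3−h3·(2M3+M4)/6=13/16
t_q=3/2 → seg 0, τ=3/2; S=4+-17/16·τ+0·τ²+-7/64·τ³=1043/512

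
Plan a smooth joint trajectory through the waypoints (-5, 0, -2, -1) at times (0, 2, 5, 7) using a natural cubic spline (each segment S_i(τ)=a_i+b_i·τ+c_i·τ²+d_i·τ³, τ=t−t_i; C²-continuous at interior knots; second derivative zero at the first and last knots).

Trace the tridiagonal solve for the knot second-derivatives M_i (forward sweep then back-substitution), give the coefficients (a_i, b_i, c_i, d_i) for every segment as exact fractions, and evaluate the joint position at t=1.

Δ: Δ0=5/2, Δ1=-2/3, Δ2=1/2
row 1: diag=10, rhs=-19; c'=3/10, d'=-19/10
row 2: denom=10−3·3/10=91/10; d'=(7−3·-19/10)/(91/10)=127/91
back: M2=127/91
back: M1=-19/10−3/10·127/91=-211/91
M: M0=0, M1=-211/91, M2=127/91, M3=0
seg 0: a=-5, c=M0/2=0, d=(M1−M0)/(6·2)=-211/1092, b=Δ0−h0·(2M0+M1)/6=1787/546
seg 1: a=0, c=M1/2=-211/182, d=(M2−M1)/(6·3)=13/63, b=Δ1−h1·(2M1+M2)/6=521/546
seg 2: a=-2, c=M2/2=127/182, d=(M3−M2)/(6·2)=-127/1092, b=Δ2−h2·(2M2+M3)/6=-235/546
t_q=1 → seg 0, τ=1; S=-5+1787/546·τ+0·τ²+-211/1092·τ³=-699/364

  seg 0: a=-5 b=1787/546 c=0 d=-211/1092
  seg 1: a=0 b=521/546 c=-211/182 d=13/63
  seg 2: a=-2 b=-235/546 c=127/182 d=-127/1092
S(1) = -699/364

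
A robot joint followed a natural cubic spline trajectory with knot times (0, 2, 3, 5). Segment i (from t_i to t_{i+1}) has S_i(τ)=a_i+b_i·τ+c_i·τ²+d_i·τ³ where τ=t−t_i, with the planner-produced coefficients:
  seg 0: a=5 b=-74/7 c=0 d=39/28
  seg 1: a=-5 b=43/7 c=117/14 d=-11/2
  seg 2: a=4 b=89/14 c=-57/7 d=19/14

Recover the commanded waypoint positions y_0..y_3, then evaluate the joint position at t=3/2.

y_0=5 y_1=-5 y_2=4 y_3=-5
S(3/2) = -197/32

y_0 = S_0(0) = a_0 = 5
y_1 = S_1(0) = a_1 = -5
y_2 = S_2(0) = a_2 = 4
y_3 = S_2(2) = -5
t_q=3/2 is in segment 0 (τ=3/2); S_0(τ)=-197/32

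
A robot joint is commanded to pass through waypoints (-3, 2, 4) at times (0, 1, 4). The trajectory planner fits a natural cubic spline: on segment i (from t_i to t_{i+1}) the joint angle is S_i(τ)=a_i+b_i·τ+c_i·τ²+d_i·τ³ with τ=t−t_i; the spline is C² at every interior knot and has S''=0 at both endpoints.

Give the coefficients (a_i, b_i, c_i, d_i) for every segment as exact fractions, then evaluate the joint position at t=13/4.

Δ: Δ0=5, Δ1=2/3
row 1: diag=8, rhs=-26; c'=3/8, d'=-13/4
back: M1=-13/4
M: M0=0, M1=-13/4, M2=0
seg 0: a=-3, c=M0/2=0, d=(M1−M0)/(6·1)=-13/24, b=Δ0−h0·(2M0+M1)/6=133/24
seg 1: a=2, c=M1/2=-13/8, d=(M2−M1)/(6·3)=13/72, b=Δ1−h1·(2M1+M2)/6=47/12
t_q=13/4 → seg 1, τ=9/4; S=2+47/12·τ+-13/8·τ²+13/72·τ³=2377/512

  seg 0: a=-3 b=133/24 c=0 d=-13/24
  seg 1: a=2 b=47/12 c=-13/8 d=13/72
S(13/4) = 2377/512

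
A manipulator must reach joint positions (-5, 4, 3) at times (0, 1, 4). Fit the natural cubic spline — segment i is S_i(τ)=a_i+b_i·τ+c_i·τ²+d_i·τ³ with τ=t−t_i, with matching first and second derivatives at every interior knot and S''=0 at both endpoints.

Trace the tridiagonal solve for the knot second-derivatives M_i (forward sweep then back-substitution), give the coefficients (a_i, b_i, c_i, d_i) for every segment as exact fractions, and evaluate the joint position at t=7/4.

Δ: Δ0=9, Δ1=-1/3
row 1: diag=8, rhs=-56; c'=3/8, d'=-7
back: M1=-7
M: M0=0, M1=-7, M2=0
seg 0: a=-5, c=M0/2=0, d=(M1−M0)/(6·1)=-7/6, b=Δ0−h0·(2M0+M1)/6=61/6
seg 1: a=4, c=M1/2=-7/2, d=(M2−M1)/(6·3)=7/18, b=Δ1−h1·(2M1+M2)/6=20/3
t_q=7/4 → seg 1, τ=3/4; S=4+20/3·τ+-7/2·τ²+7/18·τ³=921/128

  seg 0: a=-5 b=61/6 c=0 d=-7/6
  seg 1: a=4 b=20/3 c=-7/2 d=7/18
S(7/4) = 921/128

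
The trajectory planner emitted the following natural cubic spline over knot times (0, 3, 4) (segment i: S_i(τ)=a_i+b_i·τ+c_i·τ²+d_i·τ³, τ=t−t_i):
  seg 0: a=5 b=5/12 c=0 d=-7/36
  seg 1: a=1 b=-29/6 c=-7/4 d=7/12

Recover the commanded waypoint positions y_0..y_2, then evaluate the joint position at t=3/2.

y_0=5 y_1=1 y_2=-5
S(3/2) = 159/32

y_0 = S_0(0) = a_0 = 5
y_1 = S_1(0) = a_1 = 1
y_2 = S_1(1) = -5
t_q=3/2 is in segment 0 (τ=3/2); S_0(τ)=159/32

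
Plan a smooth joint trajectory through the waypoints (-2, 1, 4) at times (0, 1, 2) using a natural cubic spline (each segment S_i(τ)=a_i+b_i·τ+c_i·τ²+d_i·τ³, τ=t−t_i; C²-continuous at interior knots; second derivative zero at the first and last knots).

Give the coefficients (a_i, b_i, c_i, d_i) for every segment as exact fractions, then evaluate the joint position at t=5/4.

  seg 0: a=-2 b=3 c=0 d=0
  seg 1: a=1 b=3 c=0 d=0
S(5/4) = 7/4

Δ: Δ0=3, Δ1=3
row 1: diag=4, rhs=0; c'=1/4, d'=0
back: M1=0
M: M0=0, M1=0, M2=0
seg 0: a=-2, c=M0/2=0, d=(M1−M0)/(6·1)=0, b=Δ0−h0·(2M0+M1)/6=3
seg 1: a=1, c=M1/2=0, d=(M2−M1)/(6·1)=0, b=Δ1−h1·(2M1+M2)/6=3
t_q=5/4 → seg 1, τ=1/4; S=1+3·τ+0·τ²+0·τ³=7/4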